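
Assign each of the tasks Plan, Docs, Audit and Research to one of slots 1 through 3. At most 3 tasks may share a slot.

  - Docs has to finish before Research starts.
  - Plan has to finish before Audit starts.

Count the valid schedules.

9

Splitting on Plan: it can be 1 (6), 2 (3). Listing each branch's schedules as (Docs, Audit, Research):
Plan=1: (1,2,2) (1,2,3) (1,3,2) (1,3,3) (2,2,3) (2,3,3) — 6.
Plan=2: (1,3,2) (1,3,3) (2,3,3) — 3.
Summing: 6 + 3 = 9.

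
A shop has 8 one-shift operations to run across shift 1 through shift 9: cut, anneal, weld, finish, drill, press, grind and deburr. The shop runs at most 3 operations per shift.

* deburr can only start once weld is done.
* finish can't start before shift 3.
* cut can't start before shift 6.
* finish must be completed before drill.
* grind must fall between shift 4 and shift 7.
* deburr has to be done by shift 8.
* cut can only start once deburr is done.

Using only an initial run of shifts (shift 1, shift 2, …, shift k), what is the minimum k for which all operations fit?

The precedence chain requires at least 3 distinct shifts.
With at most 3 per shift and 8 operations, at least 3 shifts are needed.
cut can't be placed before shift 6, so the schedule must run through at least shift 6.
6 works (last occupied shift: shift 6): for example press=shift 1, deburr=shift 2, cut=shift 6, finish=shift 3, grind=shift 4, drill=shift 4, weld=shift 1, anneal=shift 1.

6 shifts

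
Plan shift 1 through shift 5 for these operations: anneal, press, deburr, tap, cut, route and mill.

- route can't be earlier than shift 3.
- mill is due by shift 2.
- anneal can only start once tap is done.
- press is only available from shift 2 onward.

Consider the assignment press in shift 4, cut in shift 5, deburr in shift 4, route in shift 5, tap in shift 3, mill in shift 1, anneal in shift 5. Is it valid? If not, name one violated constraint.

route can't be earlier than shift 3 — holds.
press is only available from shift 2 onward — holds.
mill is due by shift 2 — holds.
anneal can only start once tap is done — holds.

Yes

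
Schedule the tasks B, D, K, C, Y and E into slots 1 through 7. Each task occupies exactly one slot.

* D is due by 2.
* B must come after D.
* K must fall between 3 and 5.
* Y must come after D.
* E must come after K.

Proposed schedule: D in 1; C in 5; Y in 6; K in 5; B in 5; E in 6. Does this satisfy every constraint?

Yes

E must come after K — holds.
K must fall between 3 and 5 — holds.
Y must come after D — holds.
B must come after D — holds.
D is due by 2 — holds.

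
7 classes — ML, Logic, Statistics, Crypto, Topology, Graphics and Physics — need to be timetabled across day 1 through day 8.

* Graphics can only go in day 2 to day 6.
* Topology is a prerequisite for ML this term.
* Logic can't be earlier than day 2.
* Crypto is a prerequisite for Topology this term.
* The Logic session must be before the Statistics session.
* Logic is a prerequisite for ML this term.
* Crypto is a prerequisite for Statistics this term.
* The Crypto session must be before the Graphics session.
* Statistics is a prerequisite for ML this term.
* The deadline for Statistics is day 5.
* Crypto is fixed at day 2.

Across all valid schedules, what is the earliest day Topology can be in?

Precedence pushes Topology to at least day 3; downstream work caps Topology at day 7.
Topology at day 3 is achievable: Topology -> day 3, Statistics -> day 3, Logic -> day 2, Physics -> day 1, ML -> day 4, Crypto -> day 2, Graphics -> day 3.

day 3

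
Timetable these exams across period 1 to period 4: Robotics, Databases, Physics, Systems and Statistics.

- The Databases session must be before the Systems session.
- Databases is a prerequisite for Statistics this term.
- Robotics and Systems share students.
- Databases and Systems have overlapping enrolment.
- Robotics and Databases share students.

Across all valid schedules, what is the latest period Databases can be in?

period 3

Downstream work caps Databases at period 3.
Databases at period 3 is achievable: Databases -> period 3; Robotics -> period 1; Physics -> period 1; Statistics -> period 4; Systems -> period 4.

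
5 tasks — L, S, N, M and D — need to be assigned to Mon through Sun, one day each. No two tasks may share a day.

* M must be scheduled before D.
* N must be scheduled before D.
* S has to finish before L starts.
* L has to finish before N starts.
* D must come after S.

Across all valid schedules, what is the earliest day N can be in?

Precedence pushes N to at least Wed; downstream work caps N at Sat.
N at Wed is achievable: N -> Wed; M -> Thu; L -> Tue; D -> Fri; S -> Mon.

Wed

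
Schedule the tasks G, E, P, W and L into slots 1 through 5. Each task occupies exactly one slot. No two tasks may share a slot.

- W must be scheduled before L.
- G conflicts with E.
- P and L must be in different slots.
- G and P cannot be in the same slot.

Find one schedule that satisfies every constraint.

P -> 5; L -> 2; G -> 3; W -> 1; E -> 4

Checking: W(1) before L(2); P(5) != L(2); G(3) != E(4); G(3) != P(5); max 1 per slot (cap 1).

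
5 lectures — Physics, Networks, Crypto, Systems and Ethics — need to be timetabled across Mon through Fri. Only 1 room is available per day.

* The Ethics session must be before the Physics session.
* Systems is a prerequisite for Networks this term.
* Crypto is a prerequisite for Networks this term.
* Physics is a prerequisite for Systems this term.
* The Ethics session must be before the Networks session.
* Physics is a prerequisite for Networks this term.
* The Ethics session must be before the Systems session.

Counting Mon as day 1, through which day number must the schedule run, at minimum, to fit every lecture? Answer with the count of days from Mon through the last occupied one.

5 days

The precedence chain requires at least 4 distinct days.
With at most 1 per day and 5 lectures, at least 5 days are needed.
5 works (last occupied day: Fri): for example Crypto=Thu; Physics=Tue; Networks=Fri; Systems=Wed; Ethics=Mon.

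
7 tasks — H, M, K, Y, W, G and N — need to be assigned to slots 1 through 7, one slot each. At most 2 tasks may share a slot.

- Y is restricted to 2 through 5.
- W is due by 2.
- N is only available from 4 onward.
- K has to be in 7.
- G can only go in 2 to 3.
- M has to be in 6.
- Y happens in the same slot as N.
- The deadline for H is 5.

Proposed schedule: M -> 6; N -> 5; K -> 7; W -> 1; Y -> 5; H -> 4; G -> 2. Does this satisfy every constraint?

Valid

G can only go in 2 to 3 — holds.
W is due by 2 — holds.
N is only available from 4 onward — holds.
The deadline for H is 5 — holds.
Y is restricted to 2 through 5 — holds.
At most 2 tasks may share a slot — holds.
Y happens in the same slot as N — holds.
K has to be in 7 — holds.
M has to be in 6 — holds.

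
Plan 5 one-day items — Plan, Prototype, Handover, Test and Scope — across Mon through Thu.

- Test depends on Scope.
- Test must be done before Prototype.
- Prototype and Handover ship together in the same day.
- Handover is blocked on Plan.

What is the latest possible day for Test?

Wed

Precedence pushes Test to at least Tue; downstream work caps Test at Wed.
Test at Wed is achievable: Test=Wed, Handover=Thu, Plan=Mon, Prototype=Thu, Scope=Mon.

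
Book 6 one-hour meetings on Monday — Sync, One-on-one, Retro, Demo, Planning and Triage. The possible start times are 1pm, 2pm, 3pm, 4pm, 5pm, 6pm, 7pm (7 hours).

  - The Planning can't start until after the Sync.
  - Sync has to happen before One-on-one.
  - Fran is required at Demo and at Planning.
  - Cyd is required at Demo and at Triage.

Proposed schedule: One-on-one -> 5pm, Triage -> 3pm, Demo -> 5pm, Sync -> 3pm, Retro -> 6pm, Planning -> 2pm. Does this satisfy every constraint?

Invalid. The Planning can't start until after the Sync.

Fran is required at Demo and at Planning — holds.
Sync has to happen before One-on-one — holds.
Cyd is required at Demo and at Triage — holds.
The Planning can't start until after the Sync — violated.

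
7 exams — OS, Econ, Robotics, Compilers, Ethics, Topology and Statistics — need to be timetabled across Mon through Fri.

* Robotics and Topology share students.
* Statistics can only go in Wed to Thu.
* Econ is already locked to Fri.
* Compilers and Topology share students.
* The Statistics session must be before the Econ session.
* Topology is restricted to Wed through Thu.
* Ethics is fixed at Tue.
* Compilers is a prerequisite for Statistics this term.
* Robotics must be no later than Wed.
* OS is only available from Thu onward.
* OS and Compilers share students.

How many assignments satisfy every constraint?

46

Splitting on OS: it can be Thu (23), Fri (23). Listing each branch's schedules as (Econ, Robotics, Compilers, Ethics, Topology, Statistics):
OS=Thu: (Fri,Mon,Mon,Tue,Wed,Wed) (Fri,Mon,Mon,Tue,Wed,Thu) (Fri,Mon,Mon,Tue,Thu,Wed) (Fri,Mon,Mon,Tue,Thu,Thu) (Fri,Mon,Tue,Tue,Wed,Wed) (Fri,Mon,Tue,Tue,Wed,Thu) (Fri,Mon,Tue,Tue,Thu,Wed) (Fri,Mon,Tue,Tue,Thu,Thu) (Fri,Mon,Wed,Tue,Thu,Thu) (Fri,Tue,Mon,Tue,Wed,Wed) (Fri,Tue,Mon,Tue,Wed,Thu) (Fri,Tue,Mon,Tue,Thu,Wed) (Fri,Tue,Mon,Tue,Thu,Thu) (Fri,Tue,Tue,Tue,Wed,Wed) (Fri,Tue,Tue,Tue,Wed,Thu) (Fri,Tue,Tue,Tue,Thu,Wed) (Fri,Tue,Tue,Tue,Thu,Thu) (Fri,Tue,Wed,Tue,Thu,Thu) (Fri,Wed,Mon,Tue,Thu,Wed) (Fri,Wed,Mon,Tue,Thu,Thu) (Fri,Wed,Tue,Tue,Thu,Wed) (Fri,Wed,Tue,Tue,Thu,Thu) (Fri,Wed,Wed,Tue,Thu,Thu) — 23.
OS=Fri: (Fri,Mon,Mon,Tue,Wed,Wed) (Fri,Mon,Mon,Tue,Wed,Thu) (Fri,Mon,Mon,Tue,Thu,Wed) (Fri,Mon,Mon,Tue,Thu,Thu) (Fri,Mon,Tue,Tue,Wed,Wed) (Fri,Mon,Tue,Tue,Wed,Thu) (Fri,Mon,Tue,Tue,Thu,Wed) (Fri,Mon,Tue,Tue,Thu,Thu) (Fri,Mon,Wed,Tue,Thu,Thu) (Fri,Tue,Mon,Tue,Wed,Wed) (Fri,Tue,Mon,Tue,Wed,Thu) (Fri,Tue,Mon,Tue,Thu,Wed) (Fri,Tue,Mon,Tue,Thu,Thu) (Fri,Tue,Tue,Tue,Wed,Wed) (Fri,Tue,Tue,Tue,Wed,Thu) (Fri,Tue,Tue,Tue,Thu,Wed) (Fri,Tue,Tue,Tue,Thu,Thu) (Fri,Tue,Wed,Tue,Thu,Thu) (Fri,Wed,Mon,Tue,Thu,Wed) (Fri,Wed,Mon,Tue,Thu,Thu) (Fri,Wed,Tue,Tue,Thu,Wed) (Fri,Wed,Tue,Tue,Thu,Thu) (Fri,Wed,Wed,Tue,Thu,Thu) — 23.
Summing: 23 + 23 = 46.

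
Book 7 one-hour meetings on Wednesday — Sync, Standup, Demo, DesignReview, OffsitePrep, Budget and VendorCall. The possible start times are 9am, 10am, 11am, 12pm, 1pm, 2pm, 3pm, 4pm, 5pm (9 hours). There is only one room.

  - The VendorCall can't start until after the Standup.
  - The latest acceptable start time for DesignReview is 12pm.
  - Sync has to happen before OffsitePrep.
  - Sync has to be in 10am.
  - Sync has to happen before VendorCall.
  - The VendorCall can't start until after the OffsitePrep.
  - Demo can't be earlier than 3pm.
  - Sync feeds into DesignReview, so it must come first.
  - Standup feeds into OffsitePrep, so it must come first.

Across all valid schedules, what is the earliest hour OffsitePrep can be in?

11am

Precedence pushes OffsitePrep to at least 11am; downstream work caps OffsitePrep at 4pm.
OffsitePrep at 11am is achievable: Budget in 2pm; Standup in 9am; DesignReview in 12pm; VendorCall in 1pm; OffsitePrep in 11am; Sync in 10am; Demo in 3pm.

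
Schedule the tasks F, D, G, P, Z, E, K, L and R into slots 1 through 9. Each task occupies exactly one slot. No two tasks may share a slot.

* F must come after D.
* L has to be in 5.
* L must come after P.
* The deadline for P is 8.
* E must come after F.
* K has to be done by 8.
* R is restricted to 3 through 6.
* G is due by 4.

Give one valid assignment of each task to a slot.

D=6; K=4; R=3; E=8; Z=9; P=2; L=5; F=7; G=1

Checking: F(7) before E(8); D(6) before F(7); P(2) before L(5); L=5 in [5,5]; P=2 in [1,8]; K=4 in [1,8]; R=3 in [3,6]; G=1 in [1,4]; max 1 per slot (cap 1).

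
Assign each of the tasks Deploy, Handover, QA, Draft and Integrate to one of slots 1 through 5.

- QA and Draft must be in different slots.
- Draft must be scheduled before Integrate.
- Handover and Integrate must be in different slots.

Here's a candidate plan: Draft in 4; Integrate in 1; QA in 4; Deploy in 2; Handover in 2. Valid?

Draft must be scheduled before Integrate — violated.
Handover and Integrate must be in different slots — holds.
QA and Draft must be in different slots — violated.

No. Draft must be scheduled before Integrate is not satisfied.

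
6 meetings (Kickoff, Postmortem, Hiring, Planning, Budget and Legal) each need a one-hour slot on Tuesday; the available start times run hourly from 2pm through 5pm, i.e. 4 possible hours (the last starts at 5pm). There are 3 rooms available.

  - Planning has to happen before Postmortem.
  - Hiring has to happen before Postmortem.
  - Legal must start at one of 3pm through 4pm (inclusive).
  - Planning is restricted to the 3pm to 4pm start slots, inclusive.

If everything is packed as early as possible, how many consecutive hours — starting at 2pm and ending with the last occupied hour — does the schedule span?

3 hours

The precedence chain requires at least 2 distinct hours.
With at most 3 per hour and 6 meetings, at least 2 hours are needed.
Propagating the time windows through the other constraints, Postmortem can't land before 4pm — that is hour 3 counting from 2pm — so the schedule must run through at least 3 hours.
3 works (last occupied hour: 4pm): for example Hiring=2pm, Postmortem=4pm, Kickoff=2pm, Planning=3pm, Legal=3pm, Budget=2pm.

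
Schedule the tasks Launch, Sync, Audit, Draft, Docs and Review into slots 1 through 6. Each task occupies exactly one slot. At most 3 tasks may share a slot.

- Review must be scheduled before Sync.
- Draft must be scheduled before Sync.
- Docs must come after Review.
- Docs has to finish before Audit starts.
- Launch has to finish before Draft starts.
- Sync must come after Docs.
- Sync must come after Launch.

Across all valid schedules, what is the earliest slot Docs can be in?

2

Precedence pushes Docs to at least 2; downstream work caps Docs at 5.
Docs at 2 is achievable: Audit -> 3; Review -> 1; Draft -> 2; Launch -> 1; Sync -> 3; Docs -> 2.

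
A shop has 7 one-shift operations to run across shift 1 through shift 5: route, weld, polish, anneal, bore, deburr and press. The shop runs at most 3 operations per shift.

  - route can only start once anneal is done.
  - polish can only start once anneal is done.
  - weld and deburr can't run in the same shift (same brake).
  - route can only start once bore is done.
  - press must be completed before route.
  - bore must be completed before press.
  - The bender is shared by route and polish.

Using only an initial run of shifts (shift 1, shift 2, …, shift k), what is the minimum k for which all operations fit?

3

The precedence chain requires at least 3 distinct shifts.
With at most 3 per shift and 7 operations, at least 3 shifts are needed.
3 works (last occupied shift: shift 3): for example weld in shift 1, route in shift 3, bore in shift 1, deburr in shift 2, anneal in shift 1, press in shift 2, polish in shift 2.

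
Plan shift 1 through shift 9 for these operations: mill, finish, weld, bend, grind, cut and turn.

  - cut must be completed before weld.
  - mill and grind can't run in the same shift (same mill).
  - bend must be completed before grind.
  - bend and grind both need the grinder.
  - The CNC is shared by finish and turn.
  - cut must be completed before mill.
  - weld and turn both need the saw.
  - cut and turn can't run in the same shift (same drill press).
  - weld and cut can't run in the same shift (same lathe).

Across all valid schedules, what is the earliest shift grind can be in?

Precedence pushes grind to at least shift 2.
grind at shift 2 is achievable: mill in shift 3, weld in shift 2, bend in shift 1, turn in shift 3, finish in shift 1, grind in shift 2, cut in shift 1.

shift 2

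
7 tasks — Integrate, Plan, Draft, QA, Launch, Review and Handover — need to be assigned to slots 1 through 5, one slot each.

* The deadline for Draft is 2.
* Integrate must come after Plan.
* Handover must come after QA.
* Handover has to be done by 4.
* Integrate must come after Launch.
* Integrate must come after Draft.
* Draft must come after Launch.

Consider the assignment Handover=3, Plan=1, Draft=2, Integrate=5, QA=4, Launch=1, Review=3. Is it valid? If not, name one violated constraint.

No. Handover must come after QA is not satisfied.

Handover must come after QA — violated.
Handover has to be done by 4 — holds.
The deadline for Draft is 2 — holds.
Integrate must come after Plan — holds.
Draft must come after Launch — holds.
Integrate must come after Draft — holds.
Integrate must come after Launch — holds.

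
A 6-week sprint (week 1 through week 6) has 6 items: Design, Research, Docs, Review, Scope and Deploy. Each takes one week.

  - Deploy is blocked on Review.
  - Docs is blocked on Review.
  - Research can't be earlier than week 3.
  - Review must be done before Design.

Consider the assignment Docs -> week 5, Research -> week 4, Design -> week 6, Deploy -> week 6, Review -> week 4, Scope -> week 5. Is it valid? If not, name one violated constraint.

Yes, all constraints hold

Review must be done before Design — holds.
Deploy is blocked on Review — holds.
Docs is blocked on Review — holds.
Research can't be earlier than week 3 — holds.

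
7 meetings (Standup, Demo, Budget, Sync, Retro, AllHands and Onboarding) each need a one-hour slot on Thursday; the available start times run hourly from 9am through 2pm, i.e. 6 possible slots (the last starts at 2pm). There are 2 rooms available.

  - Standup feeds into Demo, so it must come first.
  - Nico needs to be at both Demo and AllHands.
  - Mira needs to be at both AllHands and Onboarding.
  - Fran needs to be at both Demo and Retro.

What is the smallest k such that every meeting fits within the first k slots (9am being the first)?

4 slots

The precedence chain requires at least 2 distinct slots.
With at most 2 per slot and 7 meetings, at least 4 slots are needed.
4 works (last occupied slot: 12pm): for example Budget in 9am, Sync in 10am, AllHands in 11am, Standup in 9am, Demo in 10am, Onboarding in 12pm, Retro in 11am.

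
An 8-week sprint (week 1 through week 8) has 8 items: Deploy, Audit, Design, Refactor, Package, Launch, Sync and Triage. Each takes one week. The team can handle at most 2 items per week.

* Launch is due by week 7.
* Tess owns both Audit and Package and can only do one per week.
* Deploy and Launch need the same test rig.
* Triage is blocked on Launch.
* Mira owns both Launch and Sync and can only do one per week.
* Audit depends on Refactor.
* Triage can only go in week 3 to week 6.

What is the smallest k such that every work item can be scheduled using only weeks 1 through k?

4 weeks

The precedence chain requires at least 2 distinct weeks.
With at most 2 per week and 8 work items, at least 4 weeks are needed.
Triage can't be placed before week 3, so the schedule must run through at least week 3.
4 works (last occupied week: week 4): for example Refactor -> week 1; Launch -> week 1; Design -> week 3; Deploy -> week 2; Sync -> week 4; Audit -> week 2; Triage -> week 3; Package -> week 4.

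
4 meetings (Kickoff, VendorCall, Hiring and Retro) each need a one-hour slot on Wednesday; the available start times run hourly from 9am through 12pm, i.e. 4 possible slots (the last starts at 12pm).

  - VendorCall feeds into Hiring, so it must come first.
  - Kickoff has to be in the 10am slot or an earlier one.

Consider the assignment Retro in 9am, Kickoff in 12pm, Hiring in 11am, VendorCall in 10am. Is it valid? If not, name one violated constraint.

VendorCall feeds into Hiring, so it must come first — holds.
Kickoff has to be in the 10am slot or an earlier one — violated.

Invalid. Kickoff has to be in the 10am slot or an earlier one.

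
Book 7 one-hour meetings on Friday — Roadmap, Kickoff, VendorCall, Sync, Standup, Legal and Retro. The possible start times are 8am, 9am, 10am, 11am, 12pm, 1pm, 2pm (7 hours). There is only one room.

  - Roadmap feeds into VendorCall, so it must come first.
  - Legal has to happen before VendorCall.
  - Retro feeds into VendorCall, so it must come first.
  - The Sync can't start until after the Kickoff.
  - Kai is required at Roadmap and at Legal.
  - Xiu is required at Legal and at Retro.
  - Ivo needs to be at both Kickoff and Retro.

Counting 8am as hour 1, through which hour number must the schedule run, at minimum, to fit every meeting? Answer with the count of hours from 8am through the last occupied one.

The precedence chain requires at least 2 distinct hours.
With at most 1 per hour and 7 meetings, at least 7 hours are needed.
7 works (last occupied hour: 2pm): for example Kickoff=12pm, Roadmap=8am, Standup=2pm, VendorCall=11am, Retro=10am, Legal=9am, Sync=1pm.

7 hours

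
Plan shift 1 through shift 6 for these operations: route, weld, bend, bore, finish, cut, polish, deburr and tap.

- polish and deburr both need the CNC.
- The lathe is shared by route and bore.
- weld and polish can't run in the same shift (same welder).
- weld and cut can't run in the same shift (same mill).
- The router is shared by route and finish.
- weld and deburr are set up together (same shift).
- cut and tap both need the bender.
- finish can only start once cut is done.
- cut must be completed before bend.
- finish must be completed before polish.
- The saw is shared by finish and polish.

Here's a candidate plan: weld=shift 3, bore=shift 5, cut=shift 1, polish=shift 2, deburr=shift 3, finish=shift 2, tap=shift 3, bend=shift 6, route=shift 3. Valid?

finish can only start once cut is done — holds.
The router is shared by route and finish — holds.
weld and cut can't run in the same shift (same mill) — holds.
The lathe is shared by route and bore — holds.
finish must be completed before polish — violated.
cut and tap both need the bender — holds.
weld and polish can't run in the same shift (same welder) — holds.
cut must be completed before bend — holds.
The saw is shared by finish and polish — violated.
polish and deburr both need the CNC — holds.
weld and deburr are set up together (same shift) — holds.

No — it violates: The saw is shared by finish and polish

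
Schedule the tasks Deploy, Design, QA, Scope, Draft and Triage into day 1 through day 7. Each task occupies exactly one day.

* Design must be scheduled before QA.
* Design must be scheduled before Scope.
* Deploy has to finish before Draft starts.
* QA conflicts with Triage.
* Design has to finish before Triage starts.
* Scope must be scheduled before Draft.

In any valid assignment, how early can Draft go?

Precedence pushes Draft to at least day 3.
Draft at day 3 is achievable: Deploy in day 1; QA in day 2; Scope in day 2; Triage in day 3; Draft in day 3; Design in day 1.

day 3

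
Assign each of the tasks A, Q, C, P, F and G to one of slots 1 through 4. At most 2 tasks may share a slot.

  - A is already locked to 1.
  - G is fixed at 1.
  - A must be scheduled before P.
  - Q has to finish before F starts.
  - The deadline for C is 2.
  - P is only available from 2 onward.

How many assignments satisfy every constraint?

Splitting on Q: it can be 2 (4), 3 (3). Listing each branch's schedules as (A, C, P, F, G):
Q=2: (1,2,3,3,1) (1,2,3,4,1) (1,2,4,3,1) (1,2,4,4,1) — 4.
Q=3: (1,2,2,4,1) (1,2,3,4,1) (1,2,4,4,1) — 3.
Summing: 4 + 3 = 7.

7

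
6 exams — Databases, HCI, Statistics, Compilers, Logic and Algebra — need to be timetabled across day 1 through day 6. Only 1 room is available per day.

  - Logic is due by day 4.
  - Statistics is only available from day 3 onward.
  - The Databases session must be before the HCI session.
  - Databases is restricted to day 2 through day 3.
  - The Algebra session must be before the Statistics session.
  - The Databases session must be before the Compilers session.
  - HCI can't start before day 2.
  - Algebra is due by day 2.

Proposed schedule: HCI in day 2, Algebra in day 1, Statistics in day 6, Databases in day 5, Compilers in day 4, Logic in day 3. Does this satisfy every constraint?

HCI can't start before day 2 — holds.
Databases is restricted to day 2 through day 3 — violated.
Logic is due by day 4 — holds.
The Databases session must be before the Compilers session — violated.
Algebra is due by day 2 — holds.
Only 1 room is available per day — holds.
Statistics is only available from day 3 onward — holds.
The Databases session must be before the HCI session — violated.
The Algebra session must be before the Statistics session — holds.

No — it violates: The Databases session must be before the HCI session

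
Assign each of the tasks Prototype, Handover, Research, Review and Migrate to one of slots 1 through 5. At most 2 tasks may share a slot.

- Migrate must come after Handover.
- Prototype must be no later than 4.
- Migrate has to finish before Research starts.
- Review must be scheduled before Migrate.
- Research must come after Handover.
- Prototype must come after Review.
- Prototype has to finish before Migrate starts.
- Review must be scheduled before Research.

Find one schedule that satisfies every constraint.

Review in 1; Migrate in 3; Handover in 1; Research in 4; Prototype in 2

Checking: Review(1) before Migrate(3); Handover(1) before Research(4); Review(1) before Prototype(2); Prototype(2) before Migrate(3); Migrate(3) before Research(4); Review(1) before Research(4); Handover(1) before Migrate(3); Prototype=2 in [1,4]; max 2 per slot (cap 2).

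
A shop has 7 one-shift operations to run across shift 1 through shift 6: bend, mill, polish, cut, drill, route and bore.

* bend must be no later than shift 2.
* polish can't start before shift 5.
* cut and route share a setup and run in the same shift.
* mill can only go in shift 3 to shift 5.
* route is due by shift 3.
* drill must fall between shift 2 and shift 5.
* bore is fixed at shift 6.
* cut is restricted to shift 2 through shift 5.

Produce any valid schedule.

drill=shift 2, mill=shift 3, polish=shift 5, cut=shift 2, route=shift 2, bend=shift 1, bore=shift 6

Checking: cut = route = shift 2; polish=shift 5 in [shift 5,shift 6]; mill=shift 3 in [shift 3,shift 5]; cut=shift 2 in [shift 2,shift 5]; bend=shift 1 in [shift 1,shift 2]; route=shift 2 in [shift 1,shift 3]; drill=shift 2 in [shift 2,shift 5]; bore=shift 6 in [shift 6,shift 6].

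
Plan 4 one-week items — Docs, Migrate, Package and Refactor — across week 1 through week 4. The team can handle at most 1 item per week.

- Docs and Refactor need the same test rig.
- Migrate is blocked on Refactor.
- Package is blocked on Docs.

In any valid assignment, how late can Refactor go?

Downstream work caps Refactor at week 3.
Refactor at week 3 is achievable: Refactor in week 3, Migrate in week 4, Package in week 2, Docs in week 1.

week 3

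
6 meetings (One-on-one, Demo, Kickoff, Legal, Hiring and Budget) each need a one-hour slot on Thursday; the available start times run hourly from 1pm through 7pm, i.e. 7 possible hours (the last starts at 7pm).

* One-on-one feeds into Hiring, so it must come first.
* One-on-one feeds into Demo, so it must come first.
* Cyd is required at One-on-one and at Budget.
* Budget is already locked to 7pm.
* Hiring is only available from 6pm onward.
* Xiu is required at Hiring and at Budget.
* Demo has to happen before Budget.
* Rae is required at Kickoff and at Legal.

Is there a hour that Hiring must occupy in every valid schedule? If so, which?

6pm

Hiring's window is 6pm–7pm.
Budget is fixed at 7pm, and Hiring can't share a hour with Budget.
So Hiring must be 6pm.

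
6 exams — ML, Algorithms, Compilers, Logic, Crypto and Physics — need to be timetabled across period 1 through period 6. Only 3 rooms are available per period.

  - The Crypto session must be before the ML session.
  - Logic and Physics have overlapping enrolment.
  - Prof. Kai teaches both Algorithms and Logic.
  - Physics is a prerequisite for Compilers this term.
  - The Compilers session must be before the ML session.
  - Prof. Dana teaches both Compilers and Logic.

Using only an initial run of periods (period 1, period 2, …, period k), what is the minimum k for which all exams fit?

The precedence chain requires at least 3 distinct periods.
With at most 3 per period and 6 exams, at least 2 periods are needed.
3 works (last occupied period: period 3): for example Compilers in period 2; Logic in period 3; Physics in period 1; Algorithms in period 1; ML in period 3; Crypto in period 1.

3 periods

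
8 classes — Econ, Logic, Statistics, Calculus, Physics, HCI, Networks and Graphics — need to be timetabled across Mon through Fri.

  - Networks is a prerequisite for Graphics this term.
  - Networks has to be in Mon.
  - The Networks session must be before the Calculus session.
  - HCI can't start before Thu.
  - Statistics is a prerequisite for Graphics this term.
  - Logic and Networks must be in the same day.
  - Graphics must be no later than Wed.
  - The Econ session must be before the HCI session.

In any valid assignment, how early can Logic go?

Mon

Logic must be in the same day as Networks, which can't be after Mon, so Logic is at most Mon.
Logic at Mon is achievable: HCI=Thu, Logic=Mon, Networks=Mon, Calculus=Tue, Graphics=Tue, Statistics=Mon, Econ=Mon, Physics=Mon.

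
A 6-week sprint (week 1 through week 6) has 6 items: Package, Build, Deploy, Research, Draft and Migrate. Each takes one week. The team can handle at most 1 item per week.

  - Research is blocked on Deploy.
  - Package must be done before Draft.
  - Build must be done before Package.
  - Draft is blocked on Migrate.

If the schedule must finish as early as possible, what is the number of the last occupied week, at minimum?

The precedence chain requires at least 3 distinct weeks.
With at most 1 per week and 6 tasks, at least 6 weeks are needed.
6 works (last occupied week: week 6): for example Draft -> week 4; Package -> week 2; Research -> week 6; Migrate -> week 3; Deploy -> week 5; Build -> week 1.

week 6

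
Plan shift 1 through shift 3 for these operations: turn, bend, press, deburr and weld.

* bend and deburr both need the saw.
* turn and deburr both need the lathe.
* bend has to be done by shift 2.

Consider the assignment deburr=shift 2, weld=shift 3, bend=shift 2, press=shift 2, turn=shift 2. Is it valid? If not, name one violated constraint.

No — it violates: turn and deburr both need the lathe

bend has to be done by shift 2 — holds.
turn and deburr both need the lathe — violated.
bend and deburr both need the saw — violated.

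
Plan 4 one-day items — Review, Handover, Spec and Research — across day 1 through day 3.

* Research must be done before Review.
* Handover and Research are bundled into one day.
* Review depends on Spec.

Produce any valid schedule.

Spec=day 1, Research=day 1, Review=day 2, Handover=day 1

Checking: Research(day 1) before Review(day 2); Spec(day 1) before Review(day 2); Handover = Research = day 1.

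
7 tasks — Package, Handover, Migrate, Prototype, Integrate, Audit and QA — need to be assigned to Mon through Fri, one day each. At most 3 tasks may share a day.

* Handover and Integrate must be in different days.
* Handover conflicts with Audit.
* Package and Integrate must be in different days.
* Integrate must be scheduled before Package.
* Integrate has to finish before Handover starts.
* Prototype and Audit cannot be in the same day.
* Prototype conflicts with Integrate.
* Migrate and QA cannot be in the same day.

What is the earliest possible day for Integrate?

Mon

Downstream work caps Integrate at Thu.
Integrate at Mon is achievable: Package -> Tue; Prototype -> Tue; QA -> Wed; Migrate -> Mon; Integrate -> Mon; Audit -> Mon; Handover -> Tue.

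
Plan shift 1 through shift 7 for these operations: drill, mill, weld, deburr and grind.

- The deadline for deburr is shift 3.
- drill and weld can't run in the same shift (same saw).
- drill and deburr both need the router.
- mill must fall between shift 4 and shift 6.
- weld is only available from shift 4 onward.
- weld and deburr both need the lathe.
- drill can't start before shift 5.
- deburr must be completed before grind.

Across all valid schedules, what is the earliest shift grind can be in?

shift 2

Precedence pushes grind to at least shift 2.
grind at shift 2 is achievable: weld -> shift 4; deburr -> shift 1; drill -> shift 5; grind -> shift 2; mill -> shift 4.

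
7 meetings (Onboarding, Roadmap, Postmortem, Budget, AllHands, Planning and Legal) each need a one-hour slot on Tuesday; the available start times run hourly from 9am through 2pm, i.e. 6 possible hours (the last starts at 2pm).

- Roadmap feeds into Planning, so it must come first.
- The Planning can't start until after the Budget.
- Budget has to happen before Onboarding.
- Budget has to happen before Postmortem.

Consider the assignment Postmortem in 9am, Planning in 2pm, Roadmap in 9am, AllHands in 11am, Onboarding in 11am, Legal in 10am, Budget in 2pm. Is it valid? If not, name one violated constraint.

Budget has to happen before Onboarding — violated.
Roadmap feeds into Planning, so it must come first — holds.
The Planning can't start until after the Budget — violated.
Budget has to happen before Postmortem — violated.

No. Budget has to happen before Postmortem is not satisfied.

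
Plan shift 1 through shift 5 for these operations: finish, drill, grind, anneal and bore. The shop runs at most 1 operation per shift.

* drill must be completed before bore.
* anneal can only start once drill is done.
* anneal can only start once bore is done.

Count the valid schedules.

20

Splitting on finish: it can be shift 1 (4), shift 2 (4), shift 3 (4), shift 4 (4), shift 5 (4). Listing each branch's schedules as (drill, grind, anneal, bore) by shift number:
finish=shift 1: (2,3,5,4) (2,4,5,3) (2,5,4,3) (3,2,5,4) — 4.
finish=shift 2: (1,3,5,4) (1,4,5,3) (1,5,4,3) (3,1,5,4) — 4.
finish=shift 3: (1,2,5,4) (1,4,5,2) (1,5,4,2) (2,1,5,4) — 4.
finish=shift 4: (1,2,5,3) (1,3,5,2) (1,5,3,2) (2,1,5,3) — 4.
finish=shift 5: (1,2,4,3) (1,3,4,2) (1,4,3,2) (2,1,4,3) — 4.
Summing: 4 + 4 + 4 + 4 + 4 = 20.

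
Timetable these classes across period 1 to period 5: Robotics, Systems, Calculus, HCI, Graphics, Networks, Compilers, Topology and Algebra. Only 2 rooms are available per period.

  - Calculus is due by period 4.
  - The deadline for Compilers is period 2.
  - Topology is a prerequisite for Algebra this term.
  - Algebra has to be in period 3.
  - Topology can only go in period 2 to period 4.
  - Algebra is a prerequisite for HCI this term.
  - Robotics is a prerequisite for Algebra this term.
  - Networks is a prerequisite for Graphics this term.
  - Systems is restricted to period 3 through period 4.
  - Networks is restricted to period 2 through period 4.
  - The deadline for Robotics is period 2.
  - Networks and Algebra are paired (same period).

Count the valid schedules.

Splitting on Robotics: it can be period 1 (8), period 2 (4). Listing each branch's schedules as (Systems, Calculus, HCI, Graphics, Networks, Compilers, Topology, Algebra) by period number:
Robotics=period 1: (4,1,4,5,3,2,2,3) (4,1,5,4,3,2,2,3) (4,1,5,5,3,2,2,3) (4,2,4,5,3,1,2,3) (4,2,5,4,3,1,2,3) (4,2,5,5,3,1,2,3) (4,4,5,5,3,1,2,3) (4,4,5,5,3,2,2,3) — 8.
Robotics=period 2: (4,1,4,5,3,1,2,3) (4,1,5,4,3,1,2,3) (4,1,5,5,3,1,2,3) (4,4,5,5,3,1,2,3) — 4.
Summing: 8 + 4 = 12.

12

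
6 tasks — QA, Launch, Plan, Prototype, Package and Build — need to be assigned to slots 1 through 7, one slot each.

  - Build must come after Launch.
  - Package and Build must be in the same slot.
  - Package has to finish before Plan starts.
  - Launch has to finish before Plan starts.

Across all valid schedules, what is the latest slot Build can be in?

6

Precedence pushes Build to at least 2; Build must be in the same slot as Package, which can't be after 6, so Build is at most 6.
Build at 6 is achievable: Package=6, Plan=7, QA=1, Launch=1, Build=6, Prototype=1.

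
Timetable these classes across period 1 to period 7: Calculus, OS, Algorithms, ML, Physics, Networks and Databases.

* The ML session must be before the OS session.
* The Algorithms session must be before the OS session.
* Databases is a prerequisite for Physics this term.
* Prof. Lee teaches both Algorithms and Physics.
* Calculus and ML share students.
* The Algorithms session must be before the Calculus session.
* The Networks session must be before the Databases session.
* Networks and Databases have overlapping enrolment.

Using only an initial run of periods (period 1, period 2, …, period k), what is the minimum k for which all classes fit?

The precedence chain requires at least 3 distinct periods.
3 works (last occupied period: period 3): for example Databases=period 2; Algorithms=period 1; Networks=period 1; ML=period 1; OS=period 2; Physics=period 3; Calculus=period 2.

3 periods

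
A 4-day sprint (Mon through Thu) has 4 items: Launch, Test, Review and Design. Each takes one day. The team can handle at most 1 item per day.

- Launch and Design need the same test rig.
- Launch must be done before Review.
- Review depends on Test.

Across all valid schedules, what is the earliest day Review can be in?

Wed

Precedence pushes Review to at least Tue.
Review at Wed is achievable: Test in Tue; Launch in Mon; Review in Wed; Design in Thu.
Nothing earlier works — the conflict and capacity constraints rule out every day before Wed.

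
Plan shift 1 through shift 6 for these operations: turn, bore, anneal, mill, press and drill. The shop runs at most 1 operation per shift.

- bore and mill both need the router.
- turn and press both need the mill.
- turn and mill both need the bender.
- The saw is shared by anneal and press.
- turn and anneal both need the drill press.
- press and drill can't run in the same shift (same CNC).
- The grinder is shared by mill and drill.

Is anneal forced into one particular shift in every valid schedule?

No

anneal can be shift 1 (e.g. press -> shift 5, mill -> shift 4, drill -> shift 6, anneal -> shift 1, turn -> shift 2, bore -> shift 3) or shift 2 (e.g. drill=shift 6, bore=shift 3, anneal=shift 2, mill=shift 4, turn=shift 1, press=shift 5).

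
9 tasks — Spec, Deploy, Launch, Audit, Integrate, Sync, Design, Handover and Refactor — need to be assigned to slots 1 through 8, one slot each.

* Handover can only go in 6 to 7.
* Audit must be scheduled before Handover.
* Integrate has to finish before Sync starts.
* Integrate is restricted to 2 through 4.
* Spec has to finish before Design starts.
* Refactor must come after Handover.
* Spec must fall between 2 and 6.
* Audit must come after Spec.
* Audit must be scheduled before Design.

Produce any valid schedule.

Sync -> 3; Handover -> 6; Integrate -> 2; Spec -> 2; Audit -> 3; Deploy -> 1; Launch -> 1; Design -> 4; Refactor -> 7

Checking: Audit(3) before Design(4); Audit(3) before Handover(6); Spec(2) before Audit(3); Integrate(2) before Sync(3); Handover(6) before Refactor(7); Spec(2) before Design(4); Spec=2 in [2,6]; Integrate=2 in [2,4]; Handover=6 in [6,7].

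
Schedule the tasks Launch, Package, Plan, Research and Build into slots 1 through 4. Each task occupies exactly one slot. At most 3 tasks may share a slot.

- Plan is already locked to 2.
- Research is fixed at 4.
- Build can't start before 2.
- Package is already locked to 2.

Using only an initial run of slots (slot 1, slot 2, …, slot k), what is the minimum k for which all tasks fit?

4

With at most 3 per slot and 5 tasks, at least 2 slots are needed.
Research can't be placed before 4, so the schedule must run through at least slot 4.
4 works (last occupied slot: 4): for example Launch -> 1, Build -> 2, Research -> 4, Package -> 2, Plan -> 2.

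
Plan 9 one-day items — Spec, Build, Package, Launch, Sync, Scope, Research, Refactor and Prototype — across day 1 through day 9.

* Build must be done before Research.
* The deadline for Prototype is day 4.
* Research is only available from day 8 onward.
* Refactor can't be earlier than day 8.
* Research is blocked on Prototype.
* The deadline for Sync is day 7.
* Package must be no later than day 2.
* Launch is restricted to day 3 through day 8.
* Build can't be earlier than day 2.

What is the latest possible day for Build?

Build is available from day 2; downstream work caps Build at day 8.
Build at day 8 is achievable: Research -> day 9; Build -> day 8; Launch -> day 3; Package -> day 1; Scope -> day 1; Refactor -> day 8; Prototype -> day 1; Spec -> day 1; Sync -> day 1.

day 8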